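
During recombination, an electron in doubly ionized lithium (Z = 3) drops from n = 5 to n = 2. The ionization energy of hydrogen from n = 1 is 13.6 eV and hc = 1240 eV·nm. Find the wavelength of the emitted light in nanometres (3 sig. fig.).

48.2 nm

For Z = 3 the level energies scale as Z², so the effective Rydberg energy is 13.6 × 9 = 122.4 eV.
ΔE = 122.4 × (1/2² − 1/5²) = 122.4 × 0.2100 = 25.70 eV.
λ = hc/ΔE = 1240 / 25.70 = 48.2 nm.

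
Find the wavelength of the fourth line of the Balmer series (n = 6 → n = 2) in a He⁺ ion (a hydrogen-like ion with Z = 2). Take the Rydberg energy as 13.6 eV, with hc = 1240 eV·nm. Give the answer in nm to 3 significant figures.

103 nm

The Balmer series terminates on n_f = 2; the fourth line has n_i = 2+4 = 6.
ΔE = 54.40 × (1/2² − 1/6²) = 12.09 eV.
λ = 1240 / 12.09 = 103 nm.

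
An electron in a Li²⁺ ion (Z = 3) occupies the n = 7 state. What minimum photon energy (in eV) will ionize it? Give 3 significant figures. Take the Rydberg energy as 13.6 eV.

E_n = −13.6 Z²/n² = −122.4/n² eV for Z = 3.
E_7 = −122.4/49 = −2.50 eV, so ionization (to E = 0) requires 2.50 eV.

2.50 eV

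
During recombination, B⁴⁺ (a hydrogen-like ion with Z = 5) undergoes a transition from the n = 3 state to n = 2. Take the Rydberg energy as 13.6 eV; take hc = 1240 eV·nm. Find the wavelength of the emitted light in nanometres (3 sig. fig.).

26.3 nm

For Z = 5 the level energies scale as Z², so the effective Rydberg energy is 13.6 × 25 = 340.0 eV.
ΔE = 340.0 × (1/2² − 1/3²) = 340.0 × 0.1389 = 47.22 eV.
λ = hc/ΔE = 1240 / 47.22 = 26.3 nm.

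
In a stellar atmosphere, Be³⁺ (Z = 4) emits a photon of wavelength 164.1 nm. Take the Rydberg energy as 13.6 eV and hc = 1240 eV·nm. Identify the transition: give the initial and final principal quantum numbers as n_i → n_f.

n_i = 6, n_f = 4

The photon energy is ΔE = hc/λ = 1240 / 164.1 = 7.556 eV.
With Z = 4, ΔE = 217.6 × (1/n_f² − 1/n_i²), so 1/n_f² − 1/n_i² = 0.03473.
Trying n_f = 4 gives 1/n_i² = 0.02777, i.e. n_i ≈ 6; this pair matches.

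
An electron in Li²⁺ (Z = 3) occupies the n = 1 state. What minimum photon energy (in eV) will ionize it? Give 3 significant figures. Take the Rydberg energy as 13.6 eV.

E_n = −13.6 Z²/n² = −122.4/n² eV for Z = 3.
E_1 = −122.4/1 = −122 eV, so ionization (to E = 0) requires 122 eV.

122 eV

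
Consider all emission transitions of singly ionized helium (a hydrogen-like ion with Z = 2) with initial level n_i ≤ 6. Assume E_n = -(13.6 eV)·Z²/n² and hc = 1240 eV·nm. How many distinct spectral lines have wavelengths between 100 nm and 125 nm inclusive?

3

Enumerate all n_i → n_f pairs with 1 ≤ n_f < n_i ≤ 6 and compute λ = 1240 / [13.6·4·(1/n_f² − 1/n_i²)].
Lines falling in [100, 125] nm: 6→2 (102.6 nm), 5→2 (108.5 nm), 4→2 (121.6 nm).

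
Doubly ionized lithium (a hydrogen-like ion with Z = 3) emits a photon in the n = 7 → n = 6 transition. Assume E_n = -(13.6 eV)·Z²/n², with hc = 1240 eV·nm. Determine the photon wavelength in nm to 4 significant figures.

For Z = 3 the level energies scale as Z², so the effective Rydberg energy is 13.6 × 9 = 122.4 eV.
ΔE = 122.4 × (1/6² − 1/7²) = 122.4 × 0.007370 = 0.9020 eV.
λ = hc/ΔE = 1240 / 0.9020 = 1375 nm.

1375 nm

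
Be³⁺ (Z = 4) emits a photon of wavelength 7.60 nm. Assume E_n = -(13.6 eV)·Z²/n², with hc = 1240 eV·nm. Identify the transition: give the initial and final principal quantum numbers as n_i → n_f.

n_i = 2, n_f = 1

The photon energy is ΔE = hc/λ = 1240 / 7.60 = 163.2 eV.
With Z = 4, ΔE = 217.6 × (1/n_f² − 1/n_i²), so 1/n_f² − 1/n_i² = 0.7498.
Trying n_f = 1 gives 1/n_i² = 0.2502, i.e. n_i ≈ 2; this pair matches.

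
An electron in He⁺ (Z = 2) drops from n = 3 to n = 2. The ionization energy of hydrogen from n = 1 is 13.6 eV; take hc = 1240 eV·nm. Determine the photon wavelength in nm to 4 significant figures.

For Z = 2 the level energies scale as Z², so the effective Rydberg energy is 13.6 × 4 = 54.40 eV.
ΔE = 54.40 × (1/2² − 1/3²) = 54.40 × 0.1389 = 7.556 eV.
λ = hc/ΔE = 1240 / 7.556 = 164.1 nm.

164.1 nm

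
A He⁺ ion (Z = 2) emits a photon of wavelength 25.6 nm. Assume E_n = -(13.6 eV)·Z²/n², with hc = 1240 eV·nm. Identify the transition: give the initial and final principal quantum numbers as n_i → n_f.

n_i = 3, n_f = 1

The photon energy is ΔE = hc/λ = 1240 / 25.6 = 48.44 eV.
With Z = 2, ΔE = 54.40 × (1/n_f² − 1/n_i²), so 1/n_f² − 1/n_i² = 0.8904.
Trying n_f = 1 gives 1/n_i² = 0.1096, i.e. n_i ≈ 3; this pair matches.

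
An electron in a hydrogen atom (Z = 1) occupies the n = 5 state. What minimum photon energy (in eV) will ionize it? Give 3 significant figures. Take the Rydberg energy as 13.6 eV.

E_5 = −13.60/25 = −0.544 eV, so ionization (to E = 0) requires 0.544 eV.

0.544 eV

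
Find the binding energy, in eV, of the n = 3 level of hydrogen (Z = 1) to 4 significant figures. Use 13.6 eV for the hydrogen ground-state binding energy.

E_3 = −13.60/9 = −1.511 eV, so ionization (to E = 0) requires 1.511 eV.

1.511 eV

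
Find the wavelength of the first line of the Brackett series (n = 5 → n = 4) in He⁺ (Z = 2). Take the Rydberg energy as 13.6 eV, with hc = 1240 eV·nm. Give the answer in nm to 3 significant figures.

1010 nm

The Brackett series terminates on n_f = 4; the first line has n_i = 4+1 = 5.
ΔE = 54.40 × (1/4² − 1/5²) = 1.224 eV.
λ = 1240 / 1.224 = 1010 nm.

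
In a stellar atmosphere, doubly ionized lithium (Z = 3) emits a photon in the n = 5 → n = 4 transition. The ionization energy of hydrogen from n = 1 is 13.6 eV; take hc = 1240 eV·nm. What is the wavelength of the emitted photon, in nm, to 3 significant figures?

450 nm

For Z = 3 the level energies scale as Z², so the effective Rydberg energy is 13.6 × 9 = 122.4 eV.
ΔE = 122.4 × (1/4² − 1/5²) = 122.4 × 0.02250 = 2.754 eV.
λ = hc/ΔE = 1240 / 2.754 = 450 nm.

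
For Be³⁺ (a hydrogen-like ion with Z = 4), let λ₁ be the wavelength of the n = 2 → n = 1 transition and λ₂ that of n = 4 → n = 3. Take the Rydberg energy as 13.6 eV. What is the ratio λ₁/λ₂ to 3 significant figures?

0.0648

λ ∝ 1/ΔE ∝ 1/(1/n_f² − 1/n_i²), and the Z² and hc factors cancel in the ratio.
λ₁/λ₂ = (1/3² − 1/4²)/(1/1² − 1/2²) = 0.04861/0.7500 = 0.0648.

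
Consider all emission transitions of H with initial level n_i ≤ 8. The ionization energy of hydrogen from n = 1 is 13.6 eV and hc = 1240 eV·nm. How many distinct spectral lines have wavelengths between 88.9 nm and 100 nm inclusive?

5

Enumerate all n_i → n_f pairs with 1 ≤ n_f < n_i ≤ 8 and compute λ = 1240 / [13.6·1·(1/n_f² − 1/n_i²)].
Lines falling in [88.9, 100] nm: 8→1 (92.62 nm), 7→1 (93.08 nm), 6→1 (93.78 nm), 5→1 (94.98 nm), 4→1 (97.25 nm).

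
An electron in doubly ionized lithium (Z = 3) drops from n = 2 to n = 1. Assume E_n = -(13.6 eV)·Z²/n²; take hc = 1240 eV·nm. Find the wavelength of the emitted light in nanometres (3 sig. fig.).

For Z = 3 the level energies scale as Z², so the effective Rydberg energy is 13.6 × 9 = 122.4 eV.
ΔE = 122.4 × (1/1² − 1/2²) = 122.4 × 0.7500 = 91.80 eV.
λ = hc/ΔE = 1240 / 91.80 = 13.5 nm.

13.5 nm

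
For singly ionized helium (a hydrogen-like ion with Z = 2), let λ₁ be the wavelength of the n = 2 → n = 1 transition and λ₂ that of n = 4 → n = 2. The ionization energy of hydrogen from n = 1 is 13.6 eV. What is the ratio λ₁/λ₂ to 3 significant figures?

0.250

λ ∝ 1/ΔE ∝ 1/(1/n_f² − 1/n_i²), and the Z² and hc factors cancel in the ratio.
λ₁/λ₂ = (1/2² − 1/4²)/(1/1² − 1/2²) = 0.1875/0.7500 = 0.250.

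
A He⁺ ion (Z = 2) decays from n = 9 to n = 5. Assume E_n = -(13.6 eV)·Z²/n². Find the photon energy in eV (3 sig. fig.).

The Bohr energies scale as Z², so for Z = 2: E_n = −54.40/n² eV.
E_9 = −54.40/81 = −0.6716 eV and E_5 = −54.40/25 = −2.176 eV.
The photon energy is |E_9 − E_5| = 1.50 eV.

1.50 eV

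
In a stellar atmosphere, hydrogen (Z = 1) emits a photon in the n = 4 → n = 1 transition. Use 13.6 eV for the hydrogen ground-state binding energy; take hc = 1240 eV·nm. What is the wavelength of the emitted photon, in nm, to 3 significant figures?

97.3 nm

ΔE = 13.60 × (1/1² − 1/4²) = 13.60 × 0.9375 = 12.75 eV.
λ = hc/ΔE = 1240 / 12.75 = 97.3 nm.
This line belongs to the Lyman series.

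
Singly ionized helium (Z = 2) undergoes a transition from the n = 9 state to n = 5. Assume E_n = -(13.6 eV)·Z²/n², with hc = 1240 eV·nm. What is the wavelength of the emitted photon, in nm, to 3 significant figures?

824 nm

For Z = 2 the level energies scale as Z², so the effective Rydberg energy is 13.6 × 4 = 54.40 eV.
ΔE = 54.40 × (1/5² − 1/9²) = 54.40 × 0.02765 = 1.504 eV.
λ = hc/ΔE = 1240 / 1.504 = 824 nm.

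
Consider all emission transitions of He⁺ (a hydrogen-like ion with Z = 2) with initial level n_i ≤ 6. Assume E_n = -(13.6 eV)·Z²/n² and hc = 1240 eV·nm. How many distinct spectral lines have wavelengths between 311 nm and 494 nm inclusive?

2

Enumerate all n_i → n_f pairs with 1 ≤ n_f < n_i ≤ 6 and compute λ = 1240 / [13.6·4·(1/n_f² − 1/n_i²)].
Lines falling in [311, 494] nm: 5→3 (320.5 nm), 4→3 (468.9 nm).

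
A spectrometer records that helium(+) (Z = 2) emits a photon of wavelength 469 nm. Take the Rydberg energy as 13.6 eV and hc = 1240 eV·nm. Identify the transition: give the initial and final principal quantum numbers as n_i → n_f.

n_i = 4, n_f = 3

The photon energy is ΔE = hc/λ = 1240 / 469 = 2.644 eV.
With Z = 2, ΔE = 54.40 × (1/n_f² − 1/n_i²), so 1/n_f² − 1/n_i² = 0.04860.
Trying n_f = 3 gives 1/n_i² = 0.06251, i.e. n_i ≈ 4; this pair matches.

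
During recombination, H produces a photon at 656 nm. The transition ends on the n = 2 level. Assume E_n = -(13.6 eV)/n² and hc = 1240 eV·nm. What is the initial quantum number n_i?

The photon energy is ΔE = hc/λ = 1240 / 656 = 1.890 eV.
With Z = 1, ΔE = 13.60 × (1/n_f² − 1/n_i²), so 1/n_f² − 1/n_i² = 0.1390.
With n_f = 2: 1/n_i² = 1/4 − 0.1390 = 0.1110, so n_i ≈ 3.00.

n_i = 3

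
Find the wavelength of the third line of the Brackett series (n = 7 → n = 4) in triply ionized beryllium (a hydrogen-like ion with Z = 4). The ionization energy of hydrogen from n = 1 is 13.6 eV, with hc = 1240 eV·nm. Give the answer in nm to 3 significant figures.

135 nm

The Brackett series terminates on n_f = 4; the third line has n_i = 4+3 = 7.
ΔE = 217.6 × (1/4² − 1/7²) = 9.159 eV.
λ = 1240 / 9.159 = 135 nm.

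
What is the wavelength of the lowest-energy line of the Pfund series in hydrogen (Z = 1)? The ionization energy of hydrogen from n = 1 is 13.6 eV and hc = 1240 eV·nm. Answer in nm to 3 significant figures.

The Pfund series terminates on n_f = 5; the first line has n_i = 5+1 = 6.
ΔE = 13.60 × (1/5² − 1/6²) = 0.1662 eV.
λ = 1240 / 0.1662 = 7460 nm.

7460 nm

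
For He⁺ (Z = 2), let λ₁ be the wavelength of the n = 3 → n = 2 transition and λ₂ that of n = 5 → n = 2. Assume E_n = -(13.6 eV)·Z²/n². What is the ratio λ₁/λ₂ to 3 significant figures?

λ ∝ 1/ΔE ∝ 1/(1/n_f² − 1/n_i²), and the Z² and hc factors cancel in the ratio.
λ₁/λ₂ = (1/2² − 1/5²)/(1/2² − 1/3²) = 0.2100/0.1389 = 1.51.

1.51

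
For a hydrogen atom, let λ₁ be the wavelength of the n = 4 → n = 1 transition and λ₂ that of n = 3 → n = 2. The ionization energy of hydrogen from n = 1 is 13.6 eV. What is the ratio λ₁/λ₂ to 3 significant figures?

0.148

λ ∝ 1/ΔE ∝ 1/(1/n_f² − 1/n_i²), and the Z² and hc factors cancel in the ratio.
λ₁/λ₂ = (1/2² − 1/3²)/(1/1² − 1/4²) = 0.1389/0.9375 = 0.148.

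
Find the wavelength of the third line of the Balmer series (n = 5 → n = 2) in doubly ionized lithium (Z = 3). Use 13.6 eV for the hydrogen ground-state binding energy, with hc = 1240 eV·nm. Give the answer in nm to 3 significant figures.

The Balmer series terminates on n_f = 2; the third line has n_i = 2+3 = 5.
ΔE = 122.4 × (1/2² − 1/5²) = 25.70 eV.
λ = 1240 / 25.70 = 48.2 nm.

48.2 nm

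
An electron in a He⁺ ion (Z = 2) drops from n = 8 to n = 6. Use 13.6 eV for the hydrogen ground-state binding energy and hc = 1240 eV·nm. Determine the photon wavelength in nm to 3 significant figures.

1880 nm

For Z = 2 the level energies scale as Z², so the effective Rydberg energy is 13.6 × 4 = 54.40 eV.
ΔE = 54.40 × (1/6² − 1/8²) = 54.40 × 0.01215 = 0.6611 eV.
λ = hc/ΔE = 1240 / 0.6611 = 1880 nm.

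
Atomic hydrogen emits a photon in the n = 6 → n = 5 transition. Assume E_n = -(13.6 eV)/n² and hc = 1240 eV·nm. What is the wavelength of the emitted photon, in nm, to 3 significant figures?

ΔE = 13.60 × (1/5² − 1/6²) = 13.60 × 0.01222 = 0.1662 eV.
λ = hc/ΔE = 1240 / 0.1662 = 7460 nm.
This line belongs to the Pfund series.

7460 nm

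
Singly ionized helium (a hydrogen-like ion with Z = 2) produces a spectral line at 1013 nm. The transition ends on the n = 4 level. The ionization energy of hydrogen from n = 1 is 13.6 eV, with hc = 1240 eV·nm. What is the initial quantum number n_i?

n_i = 5

The photon energy is ΔE = hc/λ = 1240 / 1013 = 1.224 eV.
With Z = 2, ΔE = 54.40 × (1/n_f² − 1/n_i²), so 1/n_f² − 1/n_i² = 0.02250.
With n_f = 4: 1/n_i² = 1/16 − 0.02250 = 0.04000, so n_i ≈ 5.00.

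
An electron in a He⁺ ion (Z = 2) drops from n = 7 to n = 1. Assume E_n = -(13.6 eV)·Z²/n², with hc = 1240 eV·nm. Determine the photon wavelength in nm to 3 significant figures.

23.3 nm

For Z = 2 the level energies scale as Z², so the effective Rydberg energy is 13.6 × 4 = 54.40 eV.
ΔE = 54.40 × (1/1² − 1/7²) = 54.40 × 0.9796 = 53.29 eV.
λ = hc/ΔE = 1240 / 53.29 = 23.3 nm.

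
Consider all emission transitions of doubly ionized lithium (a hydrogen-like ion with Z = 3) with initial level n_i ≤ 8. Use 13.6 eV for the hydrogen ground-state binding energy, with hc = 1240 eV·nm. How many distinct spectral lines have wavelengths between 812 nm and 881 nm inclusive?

Enumerate all n_i → n_f pairs with 1 ≤ n_f < n_i ≤ 8 and compute λ = 1240 / [13.6·9·(1/n_f² − 1/n_i²)].
Lines falling in [812, 881] nm: 6→5 (828.9 nm), 8→6 (833.6 nm).

2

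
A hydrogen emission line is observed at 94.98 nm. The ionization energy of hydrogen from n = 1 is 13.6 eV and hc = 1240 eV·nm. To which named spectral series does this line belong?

ΔE = 1240/94.98 = 13.06 eV.
This matches 13.6 × (1/1² − 1/5²), so n_f = 1: the Lyman series.

Lyman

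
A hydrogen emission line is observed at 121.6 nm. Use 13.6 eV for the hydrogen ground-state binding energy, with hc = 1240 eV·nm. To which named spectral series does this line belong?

ΔE = 1240/121.6 = 10.20 eV.
This matches 13.6 × (1/1² − 1/2²), so n_f = 1: the Lyman series.

Lyman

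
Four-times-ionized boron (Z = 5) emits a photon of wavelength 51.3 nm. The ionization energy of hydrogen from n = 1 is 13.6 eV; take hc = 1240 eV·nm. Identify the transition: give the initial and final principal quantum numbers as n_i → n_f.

The photon energy is ΔE = hc/λ = 1240 / 51.3 = 24.17 eV.
With Z = 5, ΔE = 340.0 × (1/n_f² − 1/n_i²), so 1/n_f² − 1/n_i² = 0.07109.
Trying n_f = 3 gives 1/n_i² = 0.04002, i.e. n_i ≈ 5; this pair matches.

n_i = 5, n_f = 3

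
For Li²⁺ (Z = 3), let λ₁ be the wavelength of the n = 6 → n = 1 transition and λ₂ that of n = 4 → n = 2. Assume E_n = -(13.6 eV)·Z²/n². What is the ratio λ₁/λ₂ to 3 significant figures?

λ ∝ 1/ΔE ∝ 1/(1/n_f² − 1/n_i²), and the Z² and hc factors cancel in the ratio.
λ₁/λ₂ = (1/2² − 1/4²)/(1/1² − 1/6²) = 0.1875/0.9722 = 0.193.

0.193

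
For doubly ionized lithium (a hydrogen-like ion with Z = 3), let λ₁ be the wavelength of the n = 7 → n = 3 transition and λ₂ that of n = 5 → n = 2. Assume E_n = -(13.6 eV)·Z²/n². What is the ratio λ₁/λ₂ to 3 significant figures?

λ ∝ 1/ΔE ∝ 1/(1/n_f² − 1/n_i²), and the Z² and hc factors cancel in the ratio.
λ₁/λ₂ = (1/2² − 1/5²)/(1/3² − 1/7²) = 0.2100/0.09070 = 2.32.

2.32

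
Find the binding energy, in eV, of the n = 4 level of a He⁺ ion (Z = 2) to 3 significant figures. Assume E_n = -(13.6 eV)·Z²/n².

E_n = −13.6 Z²/n² = −54.40/n² eV for Z = 2.
E_4 = −54.40/16 = −3.40 eV, so ionization (to E = 0) requires 3.40 eV.

3.40 eV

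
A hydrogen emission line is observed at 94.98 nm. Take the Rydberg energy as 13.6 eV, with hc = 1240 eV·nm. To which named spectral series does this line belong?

Lyman

ΔE = 1240/94.98 = 13.06 eV.
This matches 13.6 × (1/1² − 1/5²), so n_f = 1: the Lyman series.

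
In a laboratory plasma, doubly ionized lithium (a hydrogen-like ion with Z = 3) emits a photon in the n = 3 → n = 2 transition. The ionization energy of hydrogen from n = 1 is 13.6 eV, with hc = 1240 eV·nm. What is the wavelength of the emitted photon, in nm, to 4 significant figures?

For Z = 3 the level energies scale as Z², so the effective Rydberg energy is 13.6 × 9 = 122.4 eV.
ΔE = 122.4 × (1/2² − 1/3²) = 122.4 × 0.1389 = 17.00 eV.
λ = hc/ΔE = 1240 / 17.00 = 72.94 nm.

72.94 nm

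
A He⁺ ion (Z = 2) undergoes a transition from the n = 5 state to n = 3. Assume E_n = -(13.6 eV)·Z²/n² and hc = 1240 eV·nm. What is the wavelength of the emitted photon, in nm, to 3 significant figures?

For Z = 2 the level energies scale as Z², so the effective Rydberg energy is 13.6 × 4 = 54.40 eV.
ΔE = 54.40 × (1/3² − 1/5²) = 54.40 × 0.07111 = 3.868 eV.
λ = hc/ΔE = 1240 / 3.868 = 321 nm.

321 nm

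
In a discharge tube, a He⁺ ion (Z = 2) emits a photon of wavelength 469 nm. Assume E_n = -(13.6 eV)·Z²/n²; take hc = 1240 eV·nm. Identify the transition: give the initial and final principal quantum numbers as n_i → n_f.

n_i = 4, n_f = 3

The photon energy is ΔE = hc/λ = 1240 / 469 = 2.644 eV.
With Z = 2, ΔE = 54.40 × (1/n_f² − 1/n_i²), so 1/n_f² − 1/n_i² = 0.04860.
Trying n_f = 3 gives 1/n_i² = 0.06251, i.e. n_i ≈ 4; this pair matches.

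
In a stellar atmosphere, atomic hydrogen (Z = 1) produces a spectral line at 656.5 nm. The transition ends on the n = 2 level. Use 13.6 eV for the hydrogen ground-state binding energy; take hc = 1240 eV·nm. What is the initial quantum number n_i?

n_i = 3

The photon energy is ΔE = hc/λ = 1240 / 656.5 = 1.889 eV.
With Z = 1, ΔE = 13.60 × (1/n_f² − 1/n_i²), so 1/n_f² − 1/n_i² = 0.1389.
With n_f = 2: 1/n_i² = 1/4 − 0.1389 = 0.1111, so n_i ≈ 3.00.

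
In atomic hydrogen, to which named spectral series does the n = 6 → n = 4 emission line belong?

The series is set by the lower level: n_f = 4 is the Brackett series.

Brackett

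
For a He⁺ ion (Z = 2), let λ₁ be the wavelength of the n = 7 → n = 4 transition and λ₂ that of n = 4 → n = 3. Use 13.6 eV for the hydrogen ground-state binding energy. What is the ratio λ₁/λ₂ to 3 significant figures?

1.15

λ ∝ 1/ΔE ∝ 1/(1/n_f² − 1/n_i²), and the Z² and hc factors cancel in the ratio.
λ₁/λ₂ = (1/3² − 1/4²)/(1/4² − 1/7²) = 0.04861/0.04209 = 1.15.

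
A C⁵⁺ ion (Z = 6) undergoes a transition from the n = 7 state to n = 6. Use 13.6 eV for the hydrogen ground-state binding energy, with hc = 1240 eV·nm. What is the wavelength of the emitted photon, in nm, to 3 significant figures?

344 nm

For Z = 6 the level energies scale as Z², so the effective Rydberg energy is 13.6 × 36 = 489.6 eV.
ΔE = 489.6 × (1/6² − 1/7²) = 489.6 × 0.007370 = 3.608 eV.
λ = hc/ΔE = 1240 / 3.608 = 344 nm.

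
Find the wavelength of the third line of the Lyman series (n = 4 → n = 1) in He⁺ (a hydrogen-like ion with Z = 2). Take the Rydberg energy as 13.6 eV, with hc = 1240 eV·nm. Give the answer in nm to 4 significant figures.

24.31 nm

The Lyman series terminates on n_f = 1; the third line has n_i = 1+3 = 4.
ΔE = 54.40 × (1/1² − 1/4²) = 51.00 eV.
λ = 1240 / 51.00 = 24.31 nm.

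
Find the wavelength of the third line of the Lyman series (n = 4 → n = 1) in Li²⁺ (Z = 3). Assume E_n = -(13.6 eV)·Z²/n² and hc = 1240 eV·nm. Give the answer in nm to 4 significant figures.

The Lyman series terminates on n_f = 1; the third line has n_i = 1+3 = 4.
ΔE = 122.4 × (1/1² − 1/4²) = 114.8 eV.
λ = 1240 / 114.8 = 10.81 nm.

10.81 nm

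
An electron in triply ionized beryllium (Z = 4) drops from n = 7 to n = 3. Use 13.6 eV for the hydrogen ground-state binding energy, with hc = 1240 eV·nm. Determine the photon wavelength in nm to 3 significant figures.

For Z = 4 the level energies scale as Z², so the effective Rydberg energy is 13.6 × 16 = 217.6 eV.
ΔE = 217.6 × (1/3² − 1/7²) = 217.6 × 0.09070 = 19.74 eV.
λ = hc/ΔE = 1240 / 19.74 = 62.8 nm.

62.8 nm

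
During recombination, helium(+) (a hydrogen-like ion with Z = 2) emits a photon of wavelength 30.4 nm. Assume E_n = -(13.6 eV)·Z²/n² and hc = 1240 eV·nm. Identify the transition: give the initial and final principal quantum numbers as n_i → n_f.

n_i = 2, n_f = 1

The photon energy is ΔE = hc/λ = 1240 / 30.4 = 40.79 eV.
With Z = 2, ΔE = 54.40 × (1/n_f² − 1/n_i²), so 1/n_f² − 1/n_i² = 0.7498.
Trying n_f = 1 gives 1/n_i² = 0.2502, i.e. n_i ≈ 2; this pair matches.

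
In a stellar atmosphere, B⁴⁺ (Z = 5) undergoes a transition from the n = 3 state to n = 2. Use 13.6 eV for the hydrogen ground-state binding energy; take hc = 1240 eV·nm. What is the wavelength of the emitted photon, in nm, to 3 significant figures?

26.3 nm

For Z = 5 the level energies scale as Z², so the effective Rydberg energy is 13.6 × 25 = 340.0 eV.
ΔE = 340.0 × (1/2² − 1/3²) = 340.0 × 0.1389 = 47.22 eV.
λ = hc/ΔE = 1240 / 47.22 = 26.3 nm.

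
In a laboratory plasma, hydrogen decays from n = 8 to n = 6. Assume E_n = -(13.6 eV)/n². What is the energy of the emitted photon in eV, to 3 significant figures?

0.165 eV

E_8 = −13.60/64 = −0.2125 eV and E_6 = −13.60/36 = −0.3778 eV.
The photon energy is |E_8 − E_6| = 0.165 eV.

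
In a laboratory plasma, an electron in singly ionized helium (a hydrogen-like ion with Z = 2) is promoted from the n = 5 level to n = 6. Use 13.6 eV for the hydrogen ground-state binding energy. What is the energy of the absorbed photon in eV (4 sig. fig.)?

The Bohr energies scale as Z², so for Z = 2: E_n = −54.40/n² eV.
E_6 = −54.40/36 = −1.511 eV and E_5 = −54.40/25 = −2.176 eV.
The photon energy is |E_6 − E_5| = 0.6649 eV.

0.6649 eV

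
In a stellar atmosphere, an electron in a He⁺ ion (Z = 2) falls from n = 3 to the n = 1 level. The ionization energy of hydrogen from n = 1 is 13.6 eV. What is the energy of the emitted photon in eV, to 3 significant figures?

The Bohr energies scale as Z², so for Z = 2: E_n = −54.40/n² eV.
E_3 = −54.40/9 = −6.044 eV and E_1 = −54.40/1 = −54.40 eV.
The photon energy is |E_3 − E_1| = 48.4 eV.

48.4 eV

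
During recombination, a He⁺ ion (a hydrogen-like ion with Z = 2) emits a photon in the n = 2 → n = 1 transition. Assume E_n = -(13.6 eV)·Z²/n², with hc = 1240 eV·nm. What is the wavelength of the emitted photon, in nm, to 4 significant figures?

For Z = 2 the level energies scale as Z², so the effective Rydberg energy is 13.6 × 4 = 54.40 eV.
ΔE = 54.40 × (1/1² − 1/2²) = 54.40 × 0.7500 = 40.80 eV.
λ = hc/ΔE = 1240 / 40.80 = 30.39 nm.

30.39 nm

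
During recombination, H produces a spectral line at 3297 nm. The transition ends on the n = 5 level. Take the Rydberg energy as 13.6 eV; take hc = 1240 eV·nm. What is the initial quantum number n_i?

n_i = 9

The photon energy is ΔE = hc/λ = 1240 / 3297 = 0.3761 eV.
With Z = 1, ΔE = 13.60 × (1/n_f² − 1/n_i²), so 1/n_f² − 1/n_i² = 0.02765.
With n_f = 5: 1/n_i² = 1/25 − 0.02765 = 0.01235, so n_i ≈ 9.00.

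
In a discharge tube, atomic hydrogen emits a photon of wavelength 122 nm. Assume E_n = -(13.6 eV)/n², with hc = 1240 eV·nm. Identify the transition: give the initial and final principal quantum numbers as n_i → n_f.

The photon energy is ΔE = hc/λ = 1240 / 122 = 10.16 eV.
With Z = 1, ΔE = 13.60 × (1/n_f² − 1/n_i²), so 1/n_f² − 1/n_i² = 0.7473.
Trying n_f = 1 gives 1/n_i² = 0.2527, i.e. n_i ≈ 2; this pair matches.

n_i = 2, n_f = 1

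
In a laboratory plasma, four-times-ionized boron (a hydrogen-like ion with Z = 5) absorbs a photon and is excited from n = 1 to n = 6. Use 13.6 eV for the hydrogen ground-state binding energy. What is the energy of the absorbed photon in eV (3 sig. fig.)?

331 eV

The Bohr energies scale as Z², so for Z = 5: E_n = −340.0/n² eV.
E_6 = −340.0/36 = −9.444 eV and E_1 = −340.0/1 = −340.0 eV.
The photon energy is |E_6 − E_1| = 331 eV.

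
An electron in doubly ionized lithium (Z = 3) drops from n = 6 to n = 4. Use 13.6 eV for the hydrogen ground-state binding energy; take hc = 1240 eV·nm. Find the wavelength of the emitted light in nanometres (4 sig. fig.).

For Z = 3 the level energies scale as Z², so the effective Rydberg energy is 13.6 × 9 = 122.4 eV.
ΔE = 122.4 × (1/4² − 1/6²) = 122.4 × 0.03472 = 4.250 eV.
λ = hc/ΔE = 1240 / 4.250 = 291.8 nm.

291.8 nm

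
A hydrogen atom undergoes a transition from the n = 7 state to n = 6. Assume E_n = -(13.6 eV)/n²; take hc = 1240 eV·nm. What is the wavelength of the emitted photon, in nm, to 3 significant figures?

ΔE = 13.60 × (1/6² − 1/7²) = 13.60 × 0.007370 = 0.1002 eV.
λ = hc/ΔE = 1240 / 0.1002 = 12400 nm.

12400 nm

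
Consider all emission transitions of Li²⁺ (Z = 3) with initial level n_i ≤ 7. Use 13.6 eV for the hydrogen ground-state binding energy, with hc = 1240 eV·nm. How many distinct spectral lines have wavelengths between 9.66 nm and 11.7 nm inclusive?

5

Enumerate all n_i → n_f pairs with 1 ≤ n_f < n_i ≤ 7 and compute λ = 1240 / [13.6·9·(1/n_f² − 1/n_i²)].
Lines falling in [9.66, 11.7] nm: 7→1 (10.34 nm), 6→1 (10.42 nm), 5→1 (10.55 nm), 4→1 (10.81 nm), 3→1 (11.40 nm).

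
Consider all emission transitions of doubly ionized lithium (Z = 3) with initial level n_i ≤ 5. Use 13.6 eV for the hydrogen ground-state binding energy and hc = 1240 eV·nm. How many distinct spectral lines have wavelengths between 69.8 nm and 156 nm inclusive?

2

Enumerate all n_i → n_f pairs with 1 ≤ n_f < n_i ≤ 5 and compute λ = 1240 / [13.6·9·(1/n_f² − 1/n_i²)].
Lines falling in [69.8, 156] nm: 3→2 (72.94 nm), 5→3 (142.5 nm).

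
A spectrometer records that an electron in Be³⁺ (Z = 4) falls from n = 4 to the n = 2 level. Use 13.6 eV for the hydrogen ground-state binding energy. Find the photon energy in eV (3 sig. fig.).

The Bohr energies scale as Z², so for Z = 4: E_n = −217.6/n² eV.
E_4 = −217.6/16 = −13.60 eV and E_2 = −217.6/4 = −54.40 eV.
The photon energy is |E_4 − E_2| = 40.8 eV.

40.8 eV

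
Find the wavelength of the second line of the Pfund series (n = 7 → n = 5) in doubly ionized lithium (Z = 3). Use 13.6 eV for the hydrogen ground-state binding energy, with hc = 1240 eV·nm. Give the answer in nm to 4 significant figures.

517.1 nm

The Pfund series terminates on n_f = 5; the second line has n_i = 5+2 = 7.
ΔE = 122.4 × (1/5² − 1/7²) = 2.398 eV.
λ = 1240 / 2.398 = 517.1 nm.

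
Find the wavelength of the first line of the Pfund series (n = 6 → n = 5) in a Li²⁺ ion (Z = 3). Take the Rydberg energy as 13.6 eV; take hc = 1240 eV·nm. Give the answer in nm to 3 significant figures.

The Pfund series terminates on n_f = 5; the first line has n_i = 5+1 = 6.
ΔE = 122.4 × (1/5² − 1/6²) = 1.496 eV.
λ = 1240 / 1.496 = 829 nm.

829 nm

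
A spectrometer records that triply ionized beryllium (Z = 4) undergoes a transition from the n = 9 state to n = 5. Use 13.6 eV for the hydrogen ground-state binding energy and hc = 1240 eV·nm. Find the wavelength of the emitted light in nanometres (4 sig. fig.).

206.1 nm

For Z = 4 the level energies scale as Z², so the effective Rydberg energy is 13.6 × 16 = 217.6 eV.
ΔE = 217.6 × (1/5² − 1/9²) = 217.6 × 0.02765 = 6.018 eV.
λ = hc/ΔE = 1240 / 6.018 = 206.1 nm.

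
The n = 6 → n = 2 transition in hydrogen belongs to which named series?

Balmer

The series is set by the lower level: n_f = 2 is the Balmer series.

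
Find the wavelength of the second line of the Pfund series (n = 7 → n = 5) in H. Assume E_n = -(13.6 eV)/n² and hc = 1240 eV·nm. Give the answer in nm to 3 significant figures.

The Pfund series terminates on n_f = 5; the second line has n_i = 5+2 = 7.
ΔE = 13.60 × (1/5² − 1/7²) = 0.2664 eV.
λ = 1240 / 0.2664 = 4650 nm.

4650 nm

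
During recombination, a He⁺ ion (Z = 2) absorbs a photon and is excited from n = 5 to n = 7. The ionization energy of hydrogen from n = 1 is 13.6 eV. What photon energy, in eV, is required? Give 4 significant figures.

The Bohr energies scale as Z², so for Z = 2: E_n = −54.40/n² eV.
E_7 = −54.40/49 = −1.110 eV and E_5 = −54.40/25 = −2.176 eV.
The photon energy is |E_7 − E_5| = 1.066 eV.

1.066 eV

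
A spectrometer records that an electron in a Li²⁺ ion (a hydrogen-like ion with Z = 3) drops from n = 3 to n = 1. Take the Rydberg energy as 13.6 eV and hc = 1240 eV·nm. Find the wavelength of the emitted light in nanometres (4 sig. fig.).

11.40 nm

For Z = 3 the level energies scale as Z², so the effective Rydberg energy is 13.6 × 9 = 122.4 eV.
ΔE = 122.4 × (1/1² − 1/3²) = 122.4 × 0.8889 = 108.8 eV.
λ = hc/ΔE = 1240 / 108.8 = 11.40 nm.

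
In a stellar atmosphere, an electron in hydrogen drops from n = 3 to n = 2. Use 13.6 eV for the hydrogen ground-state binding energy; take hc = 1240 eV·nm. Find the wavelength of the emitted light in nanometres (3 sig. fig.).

656 nm

ΔE = 13.60 × (1/2² − 1/3²) = 13.60 × 0.1389 = 1.889 eV.
λ = hc/ΔE = 1240 / 1.889 = 656 nm.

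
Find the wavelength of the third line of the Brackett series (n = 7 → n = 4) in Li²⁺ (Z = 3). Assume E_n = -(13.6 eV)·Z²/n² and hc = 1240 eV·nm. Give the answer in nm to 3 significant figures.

The Brackett series terminates on n_f = 4; the third line has n_i = 4+3 = 7.
ΔE = 122.4 × (1/4² − 1/7²) = 5.152 eV.
λ = 1240 / 5.152 = 241 nm.

241 nm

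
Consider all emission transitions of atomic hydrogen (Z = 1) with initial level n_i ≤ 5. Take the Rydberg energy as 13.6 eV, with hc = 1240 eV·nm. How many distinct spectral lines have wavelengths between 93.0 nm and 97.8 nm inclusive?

2

Enumerate all n_i → n_f pairs with 1 ≤ n_f < n_i ≤ 5 and compute λ = 1240 / [13.6·1·(1/n_f² − 1/n_i²)].
Lines falling in [93.0, 97.8] nm: 5→1 (94.98 nm), 4→1 (97.25 nm).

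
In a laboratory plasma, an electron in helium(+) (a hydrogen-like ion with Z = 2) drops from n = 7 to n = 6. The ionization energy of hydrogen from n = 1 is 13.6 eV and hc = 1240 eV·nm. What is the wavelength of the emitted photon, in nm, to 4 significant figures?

For Z = 2 the level energies scale as Z², so the effective Rydberg energy is 13.6 × 4 = 54.40 eV.
ΔE = 54.40 × (1/6² − 1/7²) = 54.40 × 0.007370 = 0.4009 eV.
λ = hc/ΔE = 1240 / 0.4009 = 3093 nm.

3093 nm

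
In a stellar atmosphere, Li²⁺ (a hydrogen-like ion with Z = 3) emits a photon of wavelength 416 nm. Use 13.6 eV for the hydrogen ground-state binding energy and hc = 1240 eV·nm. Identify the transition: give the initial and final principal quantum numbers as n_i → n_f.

The photon energy is ΔE = hc/λ = 1240 / 416 = 2.981 eV.
With Z = 3, ΔE = 122.4 × (1/n_f² − 1/n_i²), so 1/n_f² − 1/n_i² = 0.02435.
Trying n_f = 5 gives 1/n_i² = 0.01565, i.e. n_i ≈ 8; this pair matches.

n_i = 8, n_f = 5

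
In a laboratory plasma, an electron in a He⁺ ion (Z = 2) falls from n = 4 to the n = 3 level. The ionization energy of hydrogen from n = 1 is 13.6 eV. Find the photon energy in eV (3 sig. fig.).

2.64 eV

The Bohr energies scale as Z², so for Z = 2: E_n = −54.40/n² eV.
E_4 = −54.40/16 = −3.400 eV and E_3 = −54.40/9 = −6.044 eV.
The photon energy is |E_4 − E_3| = 2.64 eV.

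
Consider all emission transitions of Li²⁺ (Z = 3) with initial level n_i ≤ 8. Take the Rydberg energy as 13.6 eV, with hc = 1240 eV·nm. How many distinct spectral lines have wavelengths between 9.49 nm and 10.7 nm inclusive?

4

Enumerate all n_i → n_f pairs with 1 ≤ n_f < n_i ≤ 8 and compute λ = 1240 / [13.6·9·(1/n_f² − 1/n_i²)].
Lines falling in [9.49, 10.7] nm: 8→1 (10.29 nm), 7→1 (10.34 nm), 6→1 (10.42 nm), 5→1 (10.55 nm).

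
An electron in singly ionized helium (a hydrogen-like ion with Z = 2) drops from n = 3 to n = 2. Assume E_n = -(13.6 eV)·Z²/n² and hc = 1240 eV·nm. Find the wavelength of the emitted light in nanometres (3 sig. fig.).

164 nm

For Z = 2 the level energies scale as Z², so the effective Rydberg energy is 13.6 × 4 = 54.40 eV.
ΔE = 54.40 × (1/2² − 1/3²) = 54.40 × 0.1389 = 7.556 eV.
λ = hc/ΔE = 1240 / 7.556 = 164 nm.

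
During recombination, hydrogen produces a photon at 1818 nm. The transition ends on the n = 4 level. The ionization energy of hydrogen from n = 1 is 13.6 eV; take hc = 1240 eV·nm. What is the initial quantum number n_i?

The photon energy is ΔE = hc/λ = 1240 / 1818 = 0.6821 eV.
With Z = 1, ΔE = 13.60 × (1/n_f² − 1/n_i²), so 1/n_f² − 1/n_i² = 0.05015.
With n_f = 4: 1/n_i² = 1/16 − 0.05015 = 0.01235, so n_i ≈ 9.00.

n_i = 9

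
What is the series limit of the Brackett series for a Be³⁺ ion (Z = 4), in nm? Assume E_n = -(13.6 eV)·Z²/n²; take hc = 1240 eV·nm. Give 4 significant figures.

The Brackett series has lower level n_f = 4; the series limit corresponds to n_i → ∞.
ΔE_max = 13.6 × 16 / 4² = 13.60 eV.
λ_min = 1240 / 13.60 = 91.18 nm.

91.18 nm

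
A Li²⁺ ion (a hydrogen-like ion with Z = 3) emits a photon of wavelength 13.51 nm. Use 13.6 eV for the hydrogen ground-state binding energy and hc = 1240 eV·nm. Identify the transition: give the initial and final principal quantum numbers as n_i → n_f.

The photon energy is ΔE = hc/λ = 1240 / 13.51 = 91.78 eV.
With Z = 3, ΔE = 122.4 × (1/n_f² − 1/n_i²), so 1/n_f² − 1/n_i² = 0.7499.
Trying n_f = 1 gives 1/n_i² = 0.2501, i.e. n_i ≈ 2; this pair matches.

n_i = 2, n_f = 1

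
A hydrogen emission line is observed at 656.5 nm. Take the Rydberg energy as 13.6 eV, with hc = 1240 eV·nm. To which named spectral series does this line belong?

ΔE = 1240/656.5 = 1.889 eV.
This matches 13.6 × (1/2² − 1/3²), so n_f = 2: the Balmer series.

Balmer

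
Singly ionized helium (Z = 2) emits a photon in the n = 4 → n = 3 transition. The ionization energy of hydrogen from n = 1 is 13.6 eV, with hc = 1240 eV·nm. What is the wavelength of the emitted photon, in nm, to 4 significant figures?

468.9 nm

For Z = 2 the level energies scale as Z², so the effective Rydberg energy is 13.6 × 4 = 54.40 eV.
ΔE = 54.40 × (1/3² − 1/4²) = 54.40 × 0.04861 = 2.644 eV.
λ = hc/ΔE = 1240 / 2.644 = 468.9 nm.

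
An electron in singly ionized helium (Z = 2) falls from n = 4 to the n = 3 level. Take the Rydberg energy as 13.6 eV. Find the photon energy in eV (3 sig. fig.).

The Bohr energies scale as Z², so for Z = 2: E_n = −54.40/n² eV.
E_4 = −54.40/16 = −3.400 eV and E_3 = −54.40/9 = −6.044 eV.
The photon energy is |E_4 − E_3| = 2.64 eV.

2.64 eV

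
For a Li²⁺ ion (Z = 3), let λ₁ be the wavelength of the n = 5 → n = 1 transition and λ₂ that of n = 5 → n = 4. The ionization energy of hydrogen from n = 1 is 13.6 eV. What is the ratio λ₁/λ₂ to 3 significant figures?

λ ∝ 1/ΔE ∝ 1/(1/n_f² − 1/n_i²), and the Z² and hc factors cancel in the ratio.
λ₁/λ₂ = (1/4² − 1/5²)/(1/1² − 1/5²) = 0.02250/0.9600 = 0.0234.

0.0234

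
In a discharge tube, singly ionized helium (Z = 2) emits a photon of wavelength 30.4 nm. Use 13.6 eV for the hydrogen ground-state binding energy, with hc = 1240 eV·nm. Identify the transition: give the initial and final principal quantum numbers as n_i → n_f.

The photon energy is ΔE = hc/λ = 1240 / 30.4 = 40.79 eV.
With Z = 2, ΔE = 54.40 × (1/n_f² − 1/n_i²), so 1/n_f² − 1/n_i² = 0.7498.
Trying n_f = 1 gives 1/n_i² = 0.2502, i.e. n_i ≈ 2; this pair matches.

n_i = 2, n_f = 1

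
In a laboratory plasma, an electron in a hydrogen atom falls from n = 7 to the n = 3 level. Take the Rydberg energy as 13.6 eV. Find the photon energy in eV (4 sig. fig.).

1.234 eV

E_7 = −13.60/49 = −0.2776 eV and E_3 = −13.60/9 = −1.511 eV.
The photon energy is |E_7 − E_3| = 1.234 eV.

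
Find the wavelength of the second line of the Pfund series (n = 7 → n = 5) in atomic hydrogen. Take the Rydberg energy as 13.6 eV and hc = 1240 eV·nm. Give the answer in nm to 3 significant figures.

4650 nm

The Pfund series terminates on n_f = 5; the second line has n_i = 5+2 = 7.
ΔE = 13.60 × (1/5² − 1/7²) = 0.2664 eV.
λ = 1240 / 0.2664 = 4650 nm.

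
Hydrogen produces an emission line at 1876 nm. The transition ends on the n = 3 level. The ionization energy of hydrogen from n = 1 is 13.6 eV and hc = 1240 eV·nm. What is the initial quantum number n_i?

n_i = 4

The photon energy is ΔE = hc/λ = 1240 / 1876 = 0.6610 eV.
With Z = 1, ΔE = 13.60 × (1/n_f² − 1/n_i²), so 1/n_f² − 1/n_i² = 0.04860.
With n_f = 3: 1/n_i² = 1/9 − 0.04860 = 0.06251, so n_i ≈ 4.00.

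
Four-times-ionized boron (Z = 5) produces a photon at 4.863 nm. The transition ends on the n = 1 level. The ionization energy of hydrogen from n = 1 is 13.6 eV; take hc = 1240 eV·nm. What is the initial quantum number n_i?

n_i = 2

The photon energy is ΔE = hc/λ = 1240 / 4.863 = 255.0 eV.
With Z = 5, ΔE = 340.0 × (1/n_f² − 1/n_i²), so 1/n_f² − 1/n_i² = 0.7500.
With n_f = 1: 1/n_i² = 1/1 − 0.7500 = 0.2500, so n_i ≈ 2.00.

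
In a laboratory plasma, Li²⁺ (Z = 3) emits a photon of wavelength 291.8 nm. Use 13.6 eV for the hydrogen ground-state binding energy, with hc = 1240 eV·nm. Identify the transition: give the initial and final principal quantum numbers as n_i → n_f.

The photon energy is ΔE = hc/λ = 1240 / 291.8 = 4.249 eV.
With Z = 3, ΔE = 122.4 × (1/n_f² − 1/n_i²), so 1/n_f² − 1/n_i² = 0.03472.
Trying n_f = 4 gives 1/n_i² = 0.02778, i.e. n_i ≈ 6; this pair matches.

n_i = 6, n_f = 4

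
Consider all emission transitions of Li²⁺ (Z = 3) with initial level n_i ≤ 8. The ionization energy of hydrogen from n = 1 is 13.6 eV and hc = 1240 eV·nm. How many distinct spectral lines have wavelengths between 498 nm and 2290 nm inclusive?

5

Enumerate all n_i → n_f pairs with 1 ≤ n_f < n_i ≤ 8 and compute λ = 1240 / [13.6·9·(1/n_f² − 1/n_i²)].
Lines falling in [498, 2290] nm: 7→5 (517.1 nm), 6→5 (828.9 nm), 8→6 (833.6 nm), 7→6 (1375 nm), 8→7 (2118 nm).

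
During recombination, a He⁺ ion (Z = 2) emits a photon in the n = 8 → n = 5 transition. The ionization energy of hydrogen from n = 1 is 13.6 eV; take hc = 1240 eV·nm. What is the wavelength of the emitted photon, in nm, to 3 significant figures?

For Z = 2 the level energies scale as Z², so the effective Rydberg energy is 13.6 × 4 = 54.40 eV.
ΔE = 54.40 × (1/5² − 1/8²) = 54.40 × 0.02438 = 1.326 eV.
λ = hc/ΔE = 1240 / 1.326 = 935 nm.

935 nm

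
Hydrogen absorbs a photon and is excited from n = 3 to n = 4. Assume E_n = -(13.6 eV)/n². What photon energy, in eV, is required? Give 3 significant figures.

0.661 eV

E_4 = −13.60/16 = −0.8500 eV and E_3 = −13.60/9 = −1.511 eV.
The photon energy is |E_4 − E_3| = 0.661 eV.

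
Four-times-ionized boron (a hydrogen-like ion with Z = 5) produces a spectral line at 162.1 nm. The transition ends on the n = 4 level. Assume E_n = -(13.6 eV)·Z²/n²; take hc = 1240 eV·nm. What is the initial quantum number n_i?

n_i = 5

The photon energy is ΔE = hc/λ = 1240 / 162.1 = 7.650 eV.
With Z = 5, ΔE = 340.0 × (1/n_f² − 1/n_i²), so 1/n_f² − 1/n_i² = 0.02250.
With n_f = 4: 1/n_i² = 1/16 − 0.02250 = 0.04000, so n_i ≈ 5.00.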